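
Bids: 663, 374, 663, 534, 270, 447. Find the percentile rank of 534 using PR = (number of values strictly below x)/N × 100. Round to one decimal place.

N = 6.
Strictly below 534: 3. Equal to 534: 1.
PR = 3/6 × 100 = 50.0

50.0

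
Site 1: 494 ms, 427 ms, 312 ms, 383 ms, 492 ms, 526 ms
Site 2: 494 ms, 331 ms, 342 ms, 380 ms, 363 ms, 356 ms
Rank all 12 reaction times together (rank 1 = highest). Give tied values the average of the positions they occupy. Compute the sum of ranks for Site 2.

Sorted (descending): 526, 494, 494, 492, 427, 383, 380, 363, 356, 342, 331, 312
The 2 values of 494 occupy positions 2–3 → average rank (2+3)/2 = 2.5.
Site 2 values → pooled ranks: 494→2.5, 331→11, 342→10, 380→7, 363→8, 356→9
Rank sum = 2.5 + 11 + 10 + 7 + 8 + 9 = 47.5

47.5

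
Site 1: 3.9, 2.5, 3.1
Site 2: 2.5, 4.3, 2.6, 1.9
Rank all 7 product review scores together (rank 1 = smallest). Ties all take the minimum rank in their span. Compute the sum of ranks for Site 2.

14

Sorted (ascending): 1.9, 2.5, 2.5, 2.6, 3.1, 3.9, 4.3
The 2 values of 2.5 occupy positions 2–3 → each gets rank 2.
Site 2 values → pooled ranks: 2.5→2, 4.3→7, 2.6→4, 1.9→1
Rank sum = 2 + 7 + 4 + 1 = 14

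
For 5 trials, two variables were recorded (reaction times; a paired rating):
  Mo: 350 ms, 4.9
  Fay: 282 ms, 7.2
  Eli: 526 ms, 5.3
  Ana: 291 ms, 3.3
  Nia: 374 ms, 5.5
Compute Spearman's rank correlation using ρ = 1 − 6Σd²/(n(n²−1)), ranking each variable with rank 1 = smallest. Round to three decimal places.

-0.100

Ranks of variable 1: 3, 1, 5, 2, 4
Ranks of variable 2: 2, 5, 3, 1, 4
d = r₁ − r₂: 1, -4, 2, 1, 0
d²: 1, 16, 4, 1, 0; Σd² = 22
ρ = 1 − 6·22/(5·24) = 1 − 132/120 = -0.100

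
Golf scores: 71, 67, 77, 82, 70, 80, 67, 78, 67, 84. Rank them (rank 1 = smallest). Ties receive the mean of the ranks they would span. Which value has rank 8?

Sorted (ascending): 67, 67, 67, 70, 71, 77, 78, 80, 82, 84
The 3 values of 67 occupy positions 1–3 → average rank 2.
Rank 8 → value 80.

80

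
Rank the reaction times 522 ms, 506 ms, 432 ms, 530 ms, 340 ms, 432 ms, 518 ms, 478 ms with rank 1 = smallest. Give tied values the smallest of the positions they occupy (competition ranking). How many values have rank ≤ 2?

Sorted (ascending): 340, 432, 432, 478, 506, 518, 522, 530
The 2 values of 432 occupy positions 2–3 → each gets rank 2.
Ranks ≤ 2: {1, 2, 2} → 3 values.

3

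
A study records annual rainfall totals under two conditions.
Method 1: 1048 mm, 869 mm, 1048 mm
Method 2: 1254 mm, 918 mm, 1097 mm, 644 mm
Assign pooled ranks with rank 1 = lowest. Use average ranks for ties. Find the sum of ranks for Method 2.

Sorted (ascending): 644, 869, 918, 1048, 1048, 1097, 1254
The 2 values of 1048 occupy positions 4–5 → average rank (4+5)/2 = 4.5.
Method 2 values → pooled ranks: 1254→7, 918→3, 1097→6, 644→1
Rank sum = 7 + 3 + 6 + 1 = 17

17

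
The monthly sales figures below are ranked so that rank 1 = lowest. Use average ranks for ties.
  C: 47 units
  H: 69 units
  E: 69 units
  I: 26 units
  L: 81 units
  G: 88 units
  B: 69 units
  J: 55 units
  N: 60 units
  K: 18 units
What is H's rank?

Sorted (ascending): 18, 26, 47, 55, 60, 69, 69, 69, 81, 88
The 3 values of 69 occupy positions 6–8 → average rank 7.
H has value 69 units → rank 7.

7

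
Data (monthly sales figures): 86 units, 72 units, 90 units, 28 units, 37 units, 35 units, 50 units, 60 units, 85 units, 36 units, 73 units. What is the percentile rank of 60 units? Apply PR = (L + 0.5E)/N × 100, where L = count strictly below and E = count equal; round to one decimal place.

50.0

N = 11.
Strictly below 60: 5. Equal to 60: 1.
PR = (5 + 0.5·1)/11 × 100 = 50.0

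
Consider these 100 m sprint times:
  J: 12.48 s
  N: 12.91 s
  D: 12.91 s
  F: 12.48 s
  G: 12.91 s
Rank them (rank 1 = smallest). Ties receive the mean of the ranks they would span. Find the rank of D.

4

Sorted (ascending): 12.48, 12.48, 12.91, 12.91, 12.91
The 2 values of 12.48 occupy positions 1–2 → average rank (1+2)/2 = 1.5.
The 3 values of 12.91 occupy positions 3–5 → average rank 4.
D has value 12.91 s → rank 4.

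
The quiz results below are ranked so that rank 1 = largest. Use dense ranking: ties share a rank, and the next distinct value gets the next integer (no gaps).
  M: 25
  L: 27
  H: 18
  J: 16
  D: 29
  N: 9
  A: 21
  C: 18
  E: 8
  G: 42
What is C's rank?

6

Sorted (descending): 42, 29, 27, 25, 21, 18, 18, 16, 9, 8
The 2 values of 18 share dense rank 6.
Remaining distinct values take the next consecutive integers.
C has value 18 → rank 6.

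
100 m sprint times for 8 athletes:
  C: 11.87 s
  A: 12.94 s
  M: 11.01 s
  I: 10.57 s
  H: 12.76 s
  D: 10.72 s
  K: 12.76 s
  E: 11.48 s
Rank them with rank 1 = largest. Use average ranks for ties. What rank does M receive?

Sorted (descending): 12.94, 12.76, 12.76, 11.87, 11.48, 11.01, 10.72, 10.57
The 2 values of 12.76 occupy positions 2–3 → average rank (2+3)/2 = 2.5.
M has value 11.01 s → rank 6.

6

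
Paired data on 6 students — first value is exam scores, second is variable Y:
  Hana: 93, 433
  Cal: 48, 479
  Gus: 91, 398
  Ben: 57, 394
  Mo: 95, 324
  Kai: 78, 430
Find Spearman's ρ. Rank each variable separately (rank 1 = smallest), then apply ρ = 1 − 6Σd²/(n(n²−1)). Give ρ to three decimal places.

Ranks of variable 1: 5, 1, 4, 2, 6, 3
Ranks of variable 2: 5, 6, 3, 2, 1, 4
d = r₁ − r₂: 0, -5, 1, 0, 5, -1
d²: 0, 25, 1, 0, 25, 1; Σd² = 52
ρ = 1 − 6·52/(6·35) = 1 − 312/210 = -0.486

-0.486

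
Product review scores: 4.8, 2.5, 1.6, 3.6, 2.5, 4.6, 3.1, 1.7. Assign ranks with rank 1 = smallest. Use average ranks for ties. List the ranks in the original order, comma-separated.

8, 3.5, 1, 6, 3.5, 7, 5, 2

Sorted (ascending): 1.6, 1.7, 2.5, 2.5, 3.1, 3.6, 4.6, 4.8
The 2 values of 2.5 occupy positions 3–4 → average rank (3+4)/2 = 3.5.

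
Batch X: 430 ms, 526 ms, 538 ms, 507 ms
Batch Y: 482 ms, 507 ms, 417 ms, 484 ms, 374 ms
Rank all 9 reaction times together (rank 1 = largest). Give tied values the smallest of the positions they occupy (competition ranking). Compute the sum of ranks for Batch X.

13

Sorted (descending): 538, 526, 507, 507, 484, 482, 430, 417, 374
The 2 values of 507 occupy positions 3–4 → each gets rank 3.
Batch X values → pooled ranks: 430→7, 526→2, 538→1, 507→3
Rank sum = 7 + 2 + 1 + 3 = 13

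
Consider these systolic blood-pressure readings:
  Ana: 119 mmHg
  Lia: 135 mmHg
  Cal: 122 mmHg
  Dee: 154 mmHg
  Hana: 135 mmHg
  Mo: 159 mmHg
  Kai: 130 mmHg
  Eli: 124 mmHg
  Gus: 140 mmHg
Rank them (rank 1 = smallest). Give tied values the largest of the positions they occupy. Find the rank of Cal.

Sorted (ascending): 119, 122, 124, 130, 135, 135, 140, 154, 159
The 2 values of 135 occupy positions 5–6 → each gets rank 6.
Cal has value 122 mmHg → rank 2.

2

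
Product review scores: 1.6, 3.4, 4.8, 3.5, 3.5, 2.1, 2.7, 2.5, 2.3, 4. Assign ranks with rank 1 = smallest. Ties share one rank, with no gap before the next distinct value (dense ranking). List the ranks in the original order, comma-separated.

Sorted (ascending): 1.6, 2.1, 2.3, 2.5, 2.7, 3.4, 3.5, 3.5, 4, 4.8
The 2 values of 3.5 share dense rank 7.
Remaining distinct values take the next consecutive integers.

1, 6, 9, 7, 7, 2, 5, 4, 3, 8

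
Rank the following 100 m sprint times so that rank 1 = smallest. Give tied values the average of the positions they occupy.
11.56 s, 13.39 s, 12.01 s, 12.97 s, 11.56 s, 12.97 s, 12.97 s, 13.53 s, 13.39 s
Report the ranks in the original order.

Sorted (ascending): 11.56, 11.56, 12.01, 12.97, 12.97, 12.97, 13.39, 13.39, 13.53
The 2 values of 11.56 occupy positions 1–2 → average rank (1+2)/2 = 1.5.
The 3 values of 12.97 occupy positions 4–6 → average rank 5.
The 2 values of 13.39 occupy positions 7–8 → average rank (7+8)/2 = 7.5.

1.5, 7.5, 3, 5, 1.5, 5, 5, 9, 7.5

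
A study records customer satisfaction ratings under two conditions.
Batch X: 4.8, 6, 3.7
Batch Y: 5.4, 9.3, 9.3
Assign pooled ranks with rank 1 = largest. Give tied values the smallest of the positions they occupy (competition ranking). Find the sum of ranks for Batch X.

Sorted (descending): 9.3, 9.3, 6, 5.4, 4.8, 3.7
The 2 values of 9.3 occupy positions 1–2 → each gets rank 1.
Batch X values → pooled ranks: 4.8→5, 6→3, 3.7→6
Rank sum = 5 + 3 + 6 = 14

14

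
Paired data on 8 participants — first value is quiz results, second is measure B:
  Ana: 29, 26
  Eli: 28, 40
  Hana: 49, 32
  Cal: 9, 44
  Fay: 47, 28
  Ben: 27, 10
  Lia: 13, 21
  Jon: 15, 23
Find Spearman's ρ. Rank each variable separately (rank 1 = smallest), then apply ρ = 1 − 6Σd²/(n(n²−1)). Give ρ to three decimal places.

Ranks of variable 1: 6, 5, 8, 1, 7, 4, 2, 3
Ranks of variable 2: 4, 7, 6, 8, 5, 1, 2, 3
d = r₁ − r₂: 2, -2, 2, -7, 2, 3, 0, 0
d²: 4, 4, 4, 49, 4, 9, 0, 0; Σd² = 74
ρ = 1 − 6·74/(8·63) = 1 − 444/504 = 0.119

0.119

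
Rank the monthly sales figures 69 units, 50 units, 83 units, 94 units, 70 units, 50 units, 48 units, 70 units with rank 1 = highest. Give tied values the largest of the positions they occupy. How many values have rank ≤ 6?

Sorted (descending): 94, 83, 70, 70, 69, 50, 50, 48
The 2 values of 70 occupy positions 3–4 → each gets rank 4.
The 2 values of 50 occupy positions 6–7 → each gets rank 7.
Ranks ≤ 6: {1, 2, 4, 4, 5} → 5 values.

5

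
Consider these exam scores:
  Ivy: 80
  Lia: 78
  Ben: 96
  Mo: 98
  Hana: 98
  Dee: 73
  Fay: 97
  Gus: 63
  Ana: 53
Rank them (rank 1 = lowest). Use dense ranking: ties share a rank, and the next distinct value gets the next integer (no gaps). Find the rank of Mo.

Sorted (ascending): 53, 63, 73, 78, 80, 96, 97, 98, 98
The 2 values of 98 share dense rank 8.
Remaining distinct values take the next consecutive integers.
Mo has value 98 → rank 8.

8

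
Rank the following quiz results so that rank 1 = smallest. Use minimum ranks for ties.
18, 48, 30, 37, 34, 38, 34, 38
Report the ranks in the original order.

1, 8, 2, 5, 3, 6, 3, 6

Sorted (ascending): 18, 30, 34, 34, 37, 38, 38, 48
The 2 values of 34 occupy positions 3–4 → each gets rank 3.
The 2 values of 38 occupy positions 6–7 → each gets rank 6.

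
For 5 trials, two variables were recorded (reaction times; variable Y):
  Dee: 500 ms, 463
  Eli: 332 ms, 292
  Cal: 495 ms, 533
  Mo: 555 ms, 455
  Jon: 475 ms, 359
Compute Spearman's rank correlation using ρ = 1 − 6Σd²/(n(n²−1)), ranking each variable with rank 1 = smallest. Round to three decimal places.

Ranks of variable 1: 4, 1, 3, 5, 2
Ranks of variable 2: 4, 1, 5, 3, 2
d = r₁ − r₂: 0, 0, -2, 2, 0
d²: 0, 0, 4, 4, 0; Σd² = 8
ρ = 1 − 6·8/(5·24) = 1 − 48/120 = 0.600

0.600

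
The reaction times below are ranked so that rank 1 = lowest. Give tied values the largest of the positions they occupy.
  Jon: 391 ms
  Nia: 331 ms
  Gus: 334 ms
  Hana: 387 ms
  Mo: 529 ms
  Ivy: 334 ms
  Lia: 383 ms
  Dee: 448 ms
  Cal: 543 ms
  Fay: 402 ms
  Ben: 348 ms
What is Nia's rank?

1

Sorted (ascending): 331, 334, 334, 348, 383, 387, 391, 402, 448, 529, 543
The 2 values of 334 occupy positions 2–3 → each gets rank 3.
Nia has value 331 ms → rank 1.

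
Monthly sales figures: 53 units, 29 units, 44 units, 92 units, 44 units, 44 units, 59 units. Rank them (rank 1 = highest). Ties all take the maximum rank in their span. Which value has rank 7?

Sorted (descending): 92, 59, 53, 44, 44, 44, 29
The 3 values of 44 occupy positions 4–6 → each gets rank 6.
Rank 7 → value 29.

29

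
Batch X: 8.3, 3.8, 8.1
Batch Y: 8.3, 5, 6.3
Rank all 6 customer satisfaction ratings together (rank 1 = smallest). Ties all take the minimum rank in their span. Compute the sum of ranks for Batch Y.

10

Sorted (ascending): 3.8, 5, 6.3, 8.1, 8.3, 8.3
The 2 values of 8.3 occupy positions 5–6 → each gets rank 5.
Batch Y values → pooled ranks: 8.3→5, 5→2, 6.3→3
Rank sum = 5 + 2 + 3 = 10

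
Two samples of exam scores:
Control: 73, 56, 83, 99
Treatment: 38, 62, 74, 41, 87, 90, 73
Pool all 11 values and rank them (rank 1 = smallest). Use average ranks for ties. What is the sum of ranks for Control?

Sorted (ascending): 38, 41, 56, 62, 73, 73, 74, 83, 87, 90, 99
The 2 values of 73 occupy positions 5–6 → average rank (5+6)/2 = 5.5.
Control values → pooled ranks: 73→5.5, 56→3, 83→8, 99→11
Rank sum = 5.5 + 3 + 8 + 11 = 27.5

27.5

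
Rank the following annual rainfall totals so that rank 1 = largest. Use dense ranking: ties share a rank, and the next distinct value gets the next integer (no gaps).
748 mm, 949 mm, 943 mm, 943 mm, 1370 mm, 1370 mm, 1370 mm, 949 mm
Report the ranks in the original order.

4, 2, 3, 3, 1, 1, 1, 2

Sorted (descending): 1370, 1370, 1370, 949, 949, 943, 943, 748
The 3 values of 1370 share dense rank 1.
The 2 values of 949 share dense rank 2.
The 2 values of 943 share dense rank 3.
Remaining distinct values take the next consecutive integers.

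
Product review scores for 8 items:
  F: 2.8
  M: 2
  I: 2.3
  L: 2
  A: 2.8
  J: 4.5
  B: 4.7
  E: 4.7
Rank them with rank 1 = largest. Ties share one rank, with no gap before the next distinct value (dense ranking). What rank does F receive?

Sorted (descending): 4.7, 4.7, 4.5, 2.8, 2.8, 2.3, 2, 2
The 2 values of 4.7 share dense rank 1.
The 2 values of 2.8 share dense rank 3.
The 2 values of 2 share dense rank 5.
Remaining distinct values take the next consecutive integers.
F has value 2.8 → rank 3.

3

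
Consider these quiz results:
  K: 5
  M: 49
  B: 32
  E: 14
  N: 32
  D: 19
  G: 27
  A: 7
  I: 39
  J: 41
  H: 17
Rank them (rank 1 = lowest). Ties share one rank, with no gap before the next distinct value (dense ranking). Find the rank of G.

6

Sorted (ascending): 5, 7, 14, 17, 19, 27, 32, 32, 39, 41, 49
The 2 values of 32 share dense rank 7.
Remaining distinct values take the next consecutive integers.
G has value 27 → rank 6.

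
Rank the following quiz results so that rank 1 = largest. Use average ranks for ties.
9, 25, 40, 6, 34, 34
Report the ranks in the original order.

5, 4, 1, 6, 2.5, 2.5

Sorted (descending): 40, 34, 34, 25, 9, 6
The 2 values of 34 occupy positions 2–3 → average rank (2+3)/2 = 2.5.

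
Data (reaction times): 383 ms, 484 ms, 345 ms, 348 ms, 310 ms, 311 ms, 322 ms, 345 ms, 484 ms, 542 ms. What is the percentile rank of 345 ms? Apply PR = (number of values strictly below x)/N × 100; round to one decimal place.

30.0

N = 10.
Strictly below 345: 3. Equal to 345: 2.
PR = 3/10 × 100 = 30.0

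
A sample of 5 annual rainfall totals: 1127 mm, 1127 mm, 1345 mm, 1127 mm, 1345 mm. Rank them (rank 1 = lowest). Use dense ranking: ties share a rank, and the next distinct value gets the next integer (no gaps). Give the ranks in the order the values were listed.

1, 1, 2, 1, 2

Sorted (ascending): 1127, 1127, 1127, 1345, 1345
The 3 values of 1127 share dense rank 1.
The 2 values of 1345 share dense rank 2.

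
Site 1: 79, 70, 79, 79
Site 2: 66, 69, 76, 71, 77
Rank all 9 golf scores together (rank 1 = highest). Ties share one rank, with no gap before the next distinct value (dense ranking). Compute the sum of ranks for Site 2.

22

Sorted (descending): 79, 79, 79, 77, 76, 71, 70, 69, 66
The 3 values of 79 share dense rank 1.
Remaining distinct values take the next consecutive integers.
Site 2 values → pooled ranks: 66→7, 69→6, 76→3, 71→4, 77→2
Rank sum = 7 + 6 + 3 + 4 + 2 = 22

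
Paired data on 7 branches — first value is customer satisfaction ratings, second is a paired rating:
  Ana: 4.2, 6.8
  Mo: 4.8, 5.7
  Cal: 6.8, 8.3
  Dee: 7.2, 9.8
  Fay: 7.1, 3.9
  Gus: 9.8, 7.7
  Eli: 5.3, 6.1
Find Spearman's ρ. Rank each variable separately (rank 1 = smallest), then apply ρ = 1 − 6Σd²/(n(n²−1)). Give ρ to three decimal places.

Ranks of variable 1: 1, 2, 4, 6, 5, 7, 3
Ranks of variable 2: 4, 2, 6, 7, 1, 5, 3
d = r₁ − r₂: -3, 0, -2, -1, 4, 2, 0
d²: 9, 0, 4, 1, 16, 4, 0; Σd² = 34
ρ = 1 − 6·34/(7·48) = 1 − 204/336 = 0.393

0.393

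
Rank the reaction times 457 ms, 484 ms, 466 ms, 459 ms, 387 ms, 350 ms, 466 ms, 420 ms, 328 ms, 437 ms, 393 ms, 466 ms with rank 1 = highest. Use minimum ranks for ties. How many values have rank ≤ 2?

4

Sorted (descending): 484, 466, 466, 466, 459, 457, 437, 420, 393, 387, 350, 328
The 3 values of 466 occupy positions 2–4 → each gets rank 2.
Ranks ≤ 2: {1, 2, 2, 2} → 4 values.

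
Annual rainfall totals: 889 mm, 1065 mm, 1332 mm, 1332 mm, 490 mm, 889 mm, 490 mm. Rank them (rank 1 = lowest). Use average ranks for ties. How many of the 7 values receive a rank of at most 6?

Sorted (ascending): 490, 490, 889, 889, 1065, 1332, 1332
The 2 values of 490 occupy positions 1–2 → average rank (1+2)/2 = 1.5.
The 2 values of 889 occupy positions 3–4 → average rank (3+4)/2 = 3.5.
The 2 values of 1332 occupy positions 6–7 → average rank (6+7)/2 = 6.5.
Ranks ≤ 6: {1.5, 1.5, 3.5, 3.5, 5} → 5 values.

5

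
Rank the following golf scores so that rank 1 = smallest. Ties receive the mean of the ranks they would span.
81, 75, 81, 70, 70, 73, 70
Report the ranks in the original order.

6.5, 5, 6.5, 2, 2, 4, 2

Sorted (ascending): 70, 70, 70, 73, 75, 81, 81
The 3 values of 70 occupy positions 1–3 → average rank 2.
The 2 values of 81 occupy positions 6–7 → average rank (6+7)/2 = 6.5.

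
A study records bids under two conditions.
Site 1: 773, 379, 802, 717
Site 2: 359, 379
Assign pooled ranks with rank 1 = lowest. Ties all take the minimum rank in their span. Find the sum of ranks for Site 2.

Sorted (ascending): 359, 379, 379, 717, 773, 802
The 2 values of 379 occupy positions 2–3 → each gets rank 2.
Site 2 values → pooled ranks: 359→1, 379→2
Rank sum = 1 + 2 = 3

3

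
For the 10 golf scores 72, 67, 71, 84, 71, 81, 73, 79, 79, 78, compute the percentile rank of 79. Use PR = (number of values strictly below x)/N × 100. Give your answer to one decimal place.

N = 10.
Strictly below 79: 6. Equal to 79: 2.
PR = 6/10 × 100 = 60.0

60.0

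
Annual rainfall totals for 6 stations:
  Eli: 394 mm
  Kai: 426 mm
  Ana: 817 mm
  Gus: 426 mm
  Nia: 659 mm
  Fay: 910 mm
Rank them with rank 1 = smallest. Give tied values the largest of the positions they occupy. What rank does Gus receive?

Sorted (ascending): 394, 426, 426, 659, 817, 910
The 2 values of 426 occupy positions 2–3 → each gets rank 3.
Gus has value 426 mm → rank 3.

3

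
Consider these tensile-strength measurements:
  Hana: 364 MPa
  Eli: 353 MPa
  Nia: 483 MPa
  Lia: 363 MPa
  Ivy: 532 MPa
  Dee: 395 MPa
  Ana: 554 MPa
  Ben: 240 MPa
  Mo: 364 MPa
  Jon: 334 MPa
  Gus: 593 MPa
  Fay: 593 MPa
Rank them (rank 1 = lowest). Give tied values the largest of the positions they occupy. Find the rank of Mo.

6

Sorted (ascending): 240, 334, 353, 363, 364, 364, 395, 483, 532, 554, 593, 593
The 2 values of 364 occupy positions 5–6 → each gets rank 6.
The 2 values of 593 occupy positions 11–12 → each gets rank 12.
Mo has value 364 MPa → rank 6.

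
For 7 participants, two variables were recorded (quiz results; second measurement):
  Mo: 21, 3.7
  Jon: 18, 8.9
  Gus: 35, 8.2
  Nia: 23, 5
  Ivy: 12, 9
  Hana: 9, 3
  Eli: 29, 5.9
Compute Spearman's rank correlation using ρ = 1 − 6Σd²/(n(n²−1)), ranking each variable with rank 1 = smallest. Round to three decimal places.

0.107

Ranks of variable 1: 4, 3, 7, 5, 2, 1, 6
Ranks of variable 2: 2, 6, 5, 3, 7, 1, 4
d = r₁ − r₂: 2, -3, 2, 2, -5, 0, 2
d²: 4, 9, 4, 4, 25, 0, 4; Σd² = 50
ρ = 1 − 6·50/(7·48) = 1 − 300/336 = 0.107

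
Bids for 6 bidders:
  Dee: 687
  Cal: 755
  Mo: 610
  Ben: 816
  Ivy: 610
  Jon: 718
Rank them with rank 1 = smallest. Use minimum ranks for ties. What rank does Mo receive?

1

Sorted (ascending): 610, 610, 687, 718, 755, 816
The 2 values of 610 occupy positions 1–2 → each gets rank 1.
Mo has value 610 → rank 1.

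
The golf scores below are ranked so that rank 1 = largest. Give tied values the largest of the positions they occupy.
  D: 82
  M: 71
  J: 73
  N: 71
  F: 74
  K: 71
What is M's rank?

Sorted (descending): 82, 74, 73, 71, 71, 71
The 3 values of 71 occupy positions 4–6 → each gets rank 6.
M has value 71 → rank 6.

6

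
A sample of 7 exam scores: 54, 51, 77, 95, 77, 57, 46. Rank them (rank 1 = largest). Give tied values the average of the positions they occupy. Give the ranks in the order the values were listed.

Sorted (descending): 95, 77, 77, 57, 54, 51, 46
The 2 values of 77 occupy positions 2–3 → average rank (2+3)/2 = 2.5.

5, 6, 2.5, 1, 2.5, 4, 7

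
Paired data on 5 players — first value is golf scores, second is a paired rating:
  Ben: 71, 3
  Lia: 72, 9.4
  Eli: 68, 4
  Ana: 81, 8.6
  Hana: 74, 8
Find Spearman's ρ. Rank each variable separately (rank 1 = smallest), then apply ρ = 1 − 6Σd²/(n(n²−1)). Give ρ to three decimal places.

Ranks of variable 1: 2, 3, 1, 5, 4
Ranks of variable 2: 1, 5, 2, 4, 3
d = r₁ − r₂: 1, -2, -1, 1, 1
d²: 1, 4, 1, 1, 1; Σd² = 8
ρ = 1 − 6·8/(5·24) = 1 − 48/120 = 0.600

0.600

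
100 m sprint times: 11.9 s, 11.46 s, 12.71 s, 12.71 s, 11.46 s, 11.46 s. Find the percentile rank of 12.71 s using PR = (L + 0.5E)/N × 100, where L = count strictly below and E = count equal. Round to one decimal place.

N = 6.
Strictly below 12.71: 4. Equal to 12.71: 2.
PR = (4 + 0.5·2)/6 × 100 = 83.3

83.3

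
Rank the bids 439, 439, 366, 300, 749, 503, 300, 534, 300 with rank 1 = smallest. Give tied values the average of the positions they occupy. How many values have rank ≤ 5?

4

Sorted (ascending): 300, 300, 300, 366, 439, 439, 503, 534, 749
The 3 values of 300 occupy positions 1–3 → average rank 2.
The 2 values of 439 occupy positions 5–6 → average rank (5+6)/2 = 5.5.
Ranks ≤ 5: {2, 2, 2, 4} → 4 values.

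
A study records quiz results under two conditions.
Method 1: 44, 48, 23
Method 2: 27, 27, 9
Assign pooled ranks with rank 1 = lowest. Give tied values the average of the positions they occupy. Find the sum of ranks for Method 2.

8

Sorted (ascending): 9, 23, 27, 27, 44, 48
The 2 values of 27 occupy positions 3–4 → average rank (3+4)/2 = 3.5.
Method 2 values → pooled ranks: 27→3.5, 27→3.5, 9→1
Rank sum = 3.5 + 3.5 + 1 = 8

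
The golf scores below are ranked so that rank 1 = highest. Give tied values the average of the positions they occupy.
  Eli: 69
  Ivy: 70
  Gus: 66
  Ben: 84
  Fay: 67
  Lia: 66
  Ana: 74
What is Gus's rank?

Sorted (descending): 84, 74, 70, 69, 67, 66, 66
The 2 values of 66 occupy positions 6–7 → average rank (6+7)/2 = 6.5.
Gus has value 66 → rank 6.5.

6.5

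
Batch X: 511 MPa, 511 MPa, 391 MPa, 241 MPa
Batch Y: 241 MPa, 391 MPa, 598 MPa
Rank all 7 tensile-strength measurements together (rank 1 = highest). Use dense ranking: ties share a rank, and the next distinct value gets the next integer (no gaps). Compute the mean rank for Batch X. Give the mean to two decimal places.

Sorted (descending): 598, 511, 511, 391, 391, 241, 241
The 2 values of 511 share dense rank 2.
The 2 values of 391 share dense rank 3.
The 2 values of 241 share dense rank 4.
Remaining distinct values take the next consecutive integers.
Batch X values → pooled ranks: 511→2, 511→2, 391→3, 241→4
Mean rank = (2 + 2 + 3 + 4) / 4 = 2.75

2.75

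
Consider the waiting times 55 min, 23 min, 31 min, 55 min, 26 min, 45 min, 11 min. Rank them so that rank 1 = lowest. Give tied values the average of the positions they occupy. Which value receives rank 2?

23

Sorted (ascending): 11, 23, 26, 31, 45, 55, 55
The 2 values of 55 occupy positions 6–7 → average rank (6+7)/2 = 6.5.
Rank 2 → value 23.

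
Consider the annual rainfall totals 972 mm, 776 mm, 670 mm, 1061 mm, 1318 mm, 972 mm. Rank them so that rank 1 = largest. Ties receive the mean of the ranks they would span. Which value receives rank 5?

Sorted (descending): 1318, 1061, 972, 972, 776, 670
The 2 values of 972 occupy positions 3–4 → average rank (3+4)/2 = 3.5.
Rank 5 → value 776.

776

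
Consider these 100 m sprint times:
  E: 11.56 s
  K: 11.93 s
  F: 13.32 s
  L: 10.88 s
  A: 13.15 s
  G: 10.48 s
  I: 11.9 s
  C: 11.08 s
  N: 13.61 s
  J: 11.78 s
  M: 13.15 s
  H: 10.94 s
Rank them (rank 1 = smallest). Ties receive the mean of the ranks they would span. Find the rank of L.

2

Sorted (ascending): 10.48, 10.88, 10.94, 11.08, 11.56, 11.78, 11.9, 11.93, 13.15, 13.15, 13.32, 13.61
The 2 values of 13.15 occupy positions 9–10 → average rank (9+10)/2 = 9.5.
L has value 10.88 s → rank 2.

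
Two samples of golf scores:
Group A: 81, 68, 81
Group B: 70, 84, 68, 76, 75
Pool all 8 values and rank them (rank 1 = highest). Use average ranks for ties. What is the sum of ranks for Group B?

23.5

Sorted (descending): 84, 81, 81, 76, 75, 70, 68, 68
The 2 values of 81 occupy positions 2–3 → average rank (2+3)/2 = 2.5.
The 2 values of 68 occupy positions 7–8 → average rank (7+8)/2 = 7.5.
Group B values → pooled ranks: 70→6, 84→1, 68→7.5, 76→4, 75→5
Rank sum = 6 + 1 + 7.5 + 4 + 5 = 23.5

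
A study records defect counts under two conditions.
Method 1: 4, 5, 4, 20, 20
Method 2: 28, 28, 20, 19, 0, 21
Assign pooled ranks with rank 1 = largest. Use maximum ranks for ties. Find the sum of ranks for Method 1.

Sorted (descending): 28, 28, 21, 20, 20, 20, 19, 5, 4, 4, 0
The 2 values of 28 occupy positions 1–2 → each gets rank 2.
The 3 values of 20 occupy positions 4–6 → each gets rank 6.
The 2 values of 4 occupy positions 9–10 → each gets rank 10.
Method 1 values → pooled ranks: 4→10, 5→8, 4→10, 20→6, 20→6
Rank sum = 10 + 8 + 10 + 6 + 6 = 40

40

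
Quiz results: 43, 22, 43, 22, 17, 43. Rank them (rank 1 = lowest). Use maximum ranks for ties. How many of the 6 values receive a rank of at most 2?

1

Sorted (ascending): 17, 22, 22, 43, 43, 43
The 2 values of 22 occupy positions 2–3 → each gets rank 3.
The 3 values of 43 occupy positions 4–6 → each gets rank 6.
Ranks ≤ 2: {1} → 1 value.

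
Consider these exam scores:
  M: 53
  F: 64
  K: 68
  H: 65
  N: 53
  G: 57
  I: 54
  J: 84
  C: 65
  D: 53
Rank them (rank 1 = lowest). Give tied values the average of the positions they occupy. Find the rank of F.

Sorted (ascending): 53, 53, 53, 54, 57, 64, 65, 65, 68, 84
The 3 values of 53 occupy positions 1–3 → average rank 2.
The 2 values of 65 occupy positions 7–8 → average rank (7+8)/2 = 7.5.
F has value 64 → rank 6.

6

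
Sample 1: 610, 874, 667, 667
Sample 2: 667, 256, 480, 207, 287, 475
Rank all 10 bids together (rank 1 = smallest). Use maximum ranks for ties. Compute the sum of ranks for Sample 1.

Sorted (ascending): 207, 256, 287, 475, 480, 610, 667, 667, 667, 874
The 3 values of 667 occupy positions 7–9 → each gets rank 9.
Sample 1 values → pooled ranks: 610→6, 874→10, 667→9, 667→9
Rank sum = 6 + 10 + 9 + 9 = 34

34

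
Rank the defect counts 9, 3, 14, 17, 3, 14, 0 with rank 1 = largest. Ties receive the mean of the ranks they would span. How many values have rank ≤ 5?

Sorted (descending): 17, 14, 14, 9, 3, 3, 0
The 2 values of 14 occupy positions 2–3 → average rank (2+3)/2 = 2.5.
The 2 values of 3 occupy positions 5–6 → average rank (5+6)/2 = 5.5.
Ranks ≤ 5: {1, 2.5, 2.5, 4} → 4 values.

4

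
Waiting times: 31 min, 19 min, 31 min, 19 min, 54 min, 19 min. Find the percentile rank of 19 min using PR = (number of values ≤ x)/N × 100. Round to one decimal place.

50.0

N = 6.
Strictly below 19: 0. Equal to 19: 3.
PR = 3/6 × 100 = 50.0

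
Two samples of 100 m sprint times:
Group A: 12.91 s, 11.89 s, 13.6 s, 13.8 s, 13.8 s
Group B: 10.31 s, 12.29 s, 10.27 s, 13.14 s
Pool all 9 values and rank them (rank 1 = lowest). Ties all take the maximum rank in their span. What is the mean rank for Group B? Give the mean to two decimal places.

3.25

Sorted (ascending): 10.27, 10.31, 11.89, 12.29, 12.91, 13.14, 13.6, 13.8, 13.8
The 2 values of 13.8 occupy positions 8–9 → each gets rank 9.
Group B values → pooled ranks: 10.31→2, 12.29→4, 10.27→1, 13.14→6
Mean rank = (2 + 4 + 1 + 6) / 4 = 3.25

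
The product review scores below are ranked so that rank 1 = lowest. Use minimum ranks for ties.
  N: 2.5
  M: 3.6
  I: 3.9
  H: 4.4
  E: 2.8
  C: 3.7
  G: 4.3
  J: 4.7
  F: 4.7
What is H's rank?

7

Sorted (ascending): 2.5, 2.8, 3.6, 3.7, 3.9, 4.3, 4.4, 4.7, 4.7
The 2 values of 4.7 occupy positions 8–9 → each gets rank 8.
H has value 4.4 → rank 7.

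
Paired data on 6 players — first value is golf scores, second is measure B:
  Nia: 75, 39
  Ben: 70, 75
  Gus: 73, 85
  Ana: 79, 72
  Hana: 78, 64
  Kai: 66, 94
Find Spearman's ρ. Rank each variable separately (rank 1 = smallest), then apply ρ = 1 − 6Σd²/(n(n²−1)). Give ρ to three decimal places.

Ranks of variable 1: 4, 2, 3, 6, 5, 1
Ranks of variable 2: 1, 4, 5, 3, 2, 6
d = r₁ − r₂: 3, -2, -2, 3, 3, -5
d²: 9, 4, 4, 9, 9, 25; Σd² = 60
ρ = 1 − 6·60/(6·35) = 1 − 360/210 = -0.714

-0.714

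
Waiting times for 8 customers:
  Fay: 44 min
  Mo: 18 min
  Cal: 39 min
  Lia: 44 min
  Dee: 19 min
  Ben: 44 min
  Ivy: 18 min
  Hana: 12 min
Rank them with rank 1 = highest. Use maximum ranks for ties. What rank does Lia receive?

3

Sorted (descending): 44, 44, 44, 39, 19, 18, 18, 12
The 3 values of 44 occupy positions 1–3 → each gets rank 3.
The 2 values of 18 occupy positions 6–7 → each gets rank 7.
Lia has value 44 min → rank 3.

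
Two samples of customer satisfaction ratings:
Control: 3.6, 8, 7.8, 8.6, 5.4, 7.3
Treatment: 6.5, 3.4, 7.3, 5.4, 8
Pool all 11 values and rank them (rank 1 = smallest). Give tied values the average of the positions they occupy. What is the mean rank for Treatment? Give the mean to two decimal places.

Sorted (ascending): 3.4, 3.6, 5.4, 5.4, 6.5, 7.3, 7.3, 7.8, 8, 8, 8.6
The 2 values of 5.4 occupy positions 3–4 → average rank (3+4)/2 = 3.5.
The 2 values of 7.3 occupy positions 6–7 → average rank (6+7)/2 = 6.5.
The 2 values of 8 occupy positions 9–10 → average rank (9+10)/2 = 9.5.
Treatment values → pooled ranks: 6.5→5, 3.4→1, 7.3→6.5, 5.4→3.5, 8→9.5
Mean rank = (5 + 1 + 6.5 + 3.5 + 9.5) / 5 = 5.10

5.10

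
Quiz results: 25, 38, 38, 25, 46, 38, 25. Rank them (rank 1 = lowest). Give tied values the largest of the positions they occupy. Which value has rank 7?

46

Sorted (ascending): 25, 25, 25, 38, 38, 38, 46
The 3 values of 25 occupy positions 1–3 → each gets rank 3.
The 3 values of 38 occupy positions 4–6 → each gets rank 6.
Rank 7 → value 46.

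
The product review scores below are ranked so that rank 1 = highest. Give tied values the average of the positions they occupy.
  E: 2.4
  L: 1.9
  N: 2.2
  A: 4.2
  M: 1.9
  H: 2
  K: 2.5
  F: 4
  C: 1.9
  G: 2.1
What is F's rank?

Sorted (descending): 4.2, 4, 2.5, 2.4, 2.2, 2.1, 2, 1.9, 1.9, 1.9
The 3 values of 1.9 occupy positions 8–10 → average rank 9.
F has value 4 → rank 2.

2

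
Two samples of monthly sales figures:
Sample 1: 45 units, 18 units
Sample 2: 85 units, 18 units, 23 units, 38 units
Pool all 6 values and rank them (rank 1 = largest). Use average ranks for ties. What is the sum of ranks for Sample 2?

Sorted (descending): 85, 45, 38, 23, 18, 18
The 2 values of 18 occupy positions 5–6 → average rank (5+6)/2 = 5.5.
Sample 2 values → pooled ranks: 85→1, 18→5.5, 23→4, 38→3
Rank sum = 1 + 5.5 + 4 + 3 = 13.5

13.5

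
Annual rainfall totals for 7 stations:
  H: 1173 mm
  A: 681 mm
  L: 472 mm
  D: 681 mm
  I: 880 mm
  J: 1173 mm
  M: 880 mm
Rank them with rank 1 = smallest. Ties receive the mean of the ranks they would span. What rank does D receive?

Sorted (ascending): 472, 681, 681, 880, 880, 1173, 1173
The 2 values of 681 occupy positions 2–3 → average rank (2+3)/2 = 2.5.
The 2 values of 880 occupy positions 4–5 → average rank (4+5)/2 = 4.5.
The 2 values of 1173 occupy positions 6–7 → average rank (6+7)/2 = 6.5.
D has value 681 mm → rank 2.5.

2.5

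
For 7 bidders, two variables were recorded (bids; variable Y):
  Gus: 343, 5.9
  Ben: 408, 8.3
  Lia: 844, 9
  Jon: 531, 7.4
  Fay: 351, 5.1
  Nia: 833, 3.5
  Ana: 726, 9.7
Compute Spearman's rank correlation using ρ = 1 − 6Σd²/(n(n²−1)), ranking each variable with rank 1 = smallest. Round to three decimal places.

0.321

Ranks of variable 1: 1, 3, 7, 4, 2, 6, 5
Ranks of variable 2: 3, 5, 6, 4, 2, 1, 7
d = r₁ − r₂: -2, -2, 1, 0, 0, 5, -2
d²: 4, 4, 1, 0, 0, 25, 4; Σd² = 38
ρ = 1 − 6·38/(7·48) = 1 − 228/336 = 0.321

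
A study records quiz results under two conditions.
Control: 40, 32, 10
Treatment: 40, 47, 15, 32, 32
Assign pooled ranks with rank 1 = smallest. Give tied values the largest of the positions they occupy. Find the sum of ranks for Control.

Sorted (ascending): 10, 15, 32, 32, 32, 40, 40, 47
The 3 values of 32 occupy positions 3–5 → each gets rank 5.
The 2 values of 40 occupy positions 6–7 → each gets rank 7.
Control values → pooled ranks: 40→7, 32→5, 10→1
Rank sum = 7 + 5 + 1 = 13

13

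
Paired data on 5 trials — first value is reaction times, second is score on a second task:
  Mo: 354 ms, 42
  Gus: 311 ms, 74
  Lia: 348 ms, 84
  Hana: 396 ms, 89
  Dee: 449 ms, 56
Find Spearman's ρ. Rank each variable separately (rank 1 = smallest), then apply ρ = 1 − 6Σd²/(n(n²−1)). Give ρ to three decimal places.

Ranks of variable 1: 3, 1, 2, 4, 5
Ranks of variable 2: 1, 3, 4, 5, 2
d = r₁ − r₂: 2, -2, -2, -1, 3
d²: 4, 4, 4, 1, 9; Σd² = 22
ρ = 1 − 6·22/(5·24) = 1 − 132/120 = -0.100

-0.100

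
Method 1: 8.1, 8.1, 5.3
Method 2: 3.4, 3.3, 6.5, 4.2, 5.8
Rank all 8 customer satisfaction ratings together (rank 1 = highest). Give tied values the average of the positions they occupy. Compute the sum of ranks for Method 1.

8

Sorted (descending): 8.1, 8.1, 6.5, 5.8, 5.3, 4.2, 3.4, 3.3
The 2 values of 8.1 occupy positions 1–2 → average rank (1+2)/2 = 1.5.
Method 1 values → pooled ranks: 8.1→1.5, 8.1→1.5, 5.3→5
Rank sum = 1.5 + 1.5 + 5 = 8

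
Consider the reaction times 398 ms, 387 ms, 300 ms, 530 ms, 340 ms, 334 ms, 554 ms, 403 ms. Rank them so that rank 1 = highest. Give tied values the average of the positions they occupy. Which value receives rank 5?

Sorted (descending): 554, 530, 403, 398, 387, 340, 334, 300
No ties — each value takes its position as its rank.
Rank 5 → value 387.

387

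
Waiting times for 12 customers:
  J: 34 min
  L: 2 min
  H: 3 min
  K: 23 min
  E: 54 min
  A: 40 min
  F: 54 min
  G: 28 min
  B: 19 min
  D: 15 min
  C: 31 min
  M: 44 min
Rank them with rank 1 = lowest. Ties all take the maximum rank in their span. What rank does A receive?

Sorted (ascending): 2, 3, 15, 19, 23, 28, 31, 34, 40, 44, 54, 54
The 2 values of 54 occupy positions 11–12 → each gets rank 12.
A has value 40 min → rank 9.

9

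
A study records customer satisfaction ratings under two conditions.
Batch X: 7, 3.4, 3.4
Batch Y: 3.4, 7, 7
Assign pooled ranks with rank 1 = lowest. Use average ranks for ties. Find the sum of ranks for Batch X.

9

Sorted (ascending): 3.4, 3.4, 3.4, 7, 7, 7
The 3 values of 3.4 occupy positions 1–3 → average rank 2.
The 3 values of 7 occupy positions 4–6 → average rank 5.
Batch X values → pooled ranks: 7→5, 3.4→2, 3.4→2
Rank sum = 5 + 2 + 2 = 9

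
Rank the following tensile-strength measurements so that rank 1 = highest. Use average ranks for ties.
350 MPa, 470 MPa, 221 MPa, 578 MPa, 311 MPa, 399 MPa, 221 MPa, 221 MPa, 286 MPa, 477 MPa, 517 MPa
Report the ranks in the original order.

6, 4, 10, 1, 7, 5, 10, 10, 8, 3, 2

Sorted (descending): 578, 517, 477, 470, 399, 350, 311, 286, 221, 221, 221
The 3 values of 221 occupy positions 9–11 → average rank 10.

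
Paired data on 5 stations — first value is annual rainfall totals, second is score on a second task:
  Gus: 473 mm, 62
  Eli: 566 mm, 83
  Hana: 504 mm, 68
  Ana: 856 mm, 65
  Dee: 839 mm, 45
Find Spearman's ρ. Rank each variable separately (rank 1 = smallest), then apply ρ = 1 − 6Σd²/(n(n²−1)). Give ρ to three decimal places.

-0.100

Ranks of variable 1: 1, 3, 2, 5, 4
Ranks of variable 2: 2, 5, 4, 3, 1
d = r₁ − r₂: -1, -2, -2, 2, 3
d²: 1, 4, 4, 4, 9; Σd² = 22
ρ = 1 − 6·22/(5·24) = 1 − 132/120 = -0.100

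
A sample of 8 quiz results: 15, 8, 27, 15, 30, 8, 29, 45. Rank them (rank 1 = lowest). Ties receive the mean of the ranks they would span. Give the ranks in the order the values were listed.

3.5, 1.5, 5, 3.5, 7, 1.5, 6, 8

Sorted (ascending): 8, 8, 15, 15, 27, 29, 30, 45
The 2 values of 8 occupy positions 1–2 → average rank (1+2)/2 = 1.5.
The 2 values of 15 occupy positions 3–4 → average rank (3+4)/2 = 3.5.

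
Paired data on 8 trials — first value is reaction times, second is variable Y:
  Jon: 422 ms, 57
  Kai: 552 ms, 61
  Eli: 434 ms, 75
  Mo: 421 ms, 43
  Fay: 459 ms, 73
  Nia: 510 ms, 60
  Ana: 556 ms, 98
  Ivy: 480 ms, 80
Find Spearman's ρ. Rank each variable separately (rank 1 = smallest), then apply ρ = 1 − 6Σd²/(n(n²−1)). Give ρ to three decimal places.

Ranks of variable 1: 2, 7, 3, 1, 4, 6, 8, 5
Ranks of variable 2: 2, 4, 6, 1, 5, 3, 8, 7
d = r₁ − r₂: 0, 3, -3, 0, -1, 3, 0, -2
d²: 0, 9, 9, 0, 1, 9, 0, 4; Σd² = 32
ρ = 1 − 6·32/(8·63) = 1 − 192/504 = 0.619

0.619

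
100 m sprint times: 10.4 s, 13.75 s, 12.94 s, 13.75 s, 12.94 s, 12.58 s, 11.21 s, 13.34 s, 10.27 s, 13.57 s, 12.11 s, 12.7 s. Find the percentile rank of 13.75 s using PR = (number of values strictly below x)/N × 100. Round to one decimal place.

N = 12.
Strictly below 13.75: 10. Equal to 13.75: 2.
PR = 10/12 × 100 = 83.3

83.3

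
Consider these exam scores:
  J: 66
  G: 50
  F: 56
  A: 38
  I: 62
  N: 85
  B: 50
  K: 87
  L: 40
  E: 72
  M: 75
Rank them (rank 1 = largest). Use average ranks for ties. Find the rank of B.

8.5

Sorted (descending): 87, 85, 75, 72, 66, 62, 56, 50, 50, 40, 38
The 2 values of 50 occupy positions 8–9 → average rank (8+9)/2 = 8.5.
B has value 50 → rank 8.5.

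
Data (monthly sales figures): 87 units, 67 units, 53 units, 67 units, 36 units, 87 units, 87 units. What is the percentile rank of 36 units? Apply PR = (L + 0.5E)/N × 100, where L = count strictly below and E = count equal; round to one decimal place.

N = 7.
Strictly below 36: 0. Equal to 36: 1.
PR = (0 + 0.5·1)/7 × 100 = 7.1

7.1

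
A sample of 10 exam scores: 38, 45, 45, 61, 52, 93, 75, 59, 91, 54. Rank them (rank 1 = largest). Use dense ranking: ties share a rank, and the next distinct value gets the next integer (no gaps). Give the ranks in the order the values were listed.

Sorted (descending): 93, 91, 75, 61, 59, 54, 52, 45, 45, 38
The 2 values of 45 share dense rank 8.
Remaining distinct values take the next consecutive integers.

9, 8, 8, 4, 7, 1, 3, 5, 2, 6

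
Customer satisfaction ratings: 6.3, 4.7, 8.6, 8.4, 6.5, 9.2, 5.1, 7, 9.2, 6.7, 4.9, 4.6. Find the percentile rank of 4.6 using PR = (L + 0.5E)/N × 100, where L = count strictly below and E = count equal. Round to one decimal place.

4.2

N = 12.
Strictly below 4.6: 0. Equal to 4.6: 1.
PR = (0 + 0.5·1)/12 × 100 = 4.2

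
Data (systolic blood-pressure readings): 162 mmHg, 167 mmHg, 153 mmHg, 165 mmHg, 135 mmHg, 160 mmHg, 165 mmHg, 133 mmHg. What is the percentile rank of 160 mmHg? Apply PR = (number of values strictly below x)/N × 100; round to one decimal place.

N = 8.
Strictly below 160: 3. Equal to 160: 1.
PR = 3/8 × 100 = 37.5

37.5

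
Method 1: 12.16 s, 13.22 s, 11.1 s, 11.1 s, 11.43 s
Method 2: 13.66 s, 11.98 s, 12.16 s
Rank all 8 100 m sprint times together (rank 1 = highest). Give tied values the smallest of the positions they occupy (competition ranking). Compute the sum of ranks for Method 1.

25

Sorted (descending): 13.66, 13.22, 12.16, 12.16, 11.98, 11.43, 11.1, 11.1
The 2 values of 12.16 occupy positions 3–4 → each gets rank 3.
The 2 values of 11.1 occupy positions 7–8 → each gets rank 7.
Method 1 values → pooled ranks: 12.16→3, 13.22→2, 11.1→7, 11.1→7, 11.43→6
Rank sum = 3 + 2 + 7 + 7 + 6 = 25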